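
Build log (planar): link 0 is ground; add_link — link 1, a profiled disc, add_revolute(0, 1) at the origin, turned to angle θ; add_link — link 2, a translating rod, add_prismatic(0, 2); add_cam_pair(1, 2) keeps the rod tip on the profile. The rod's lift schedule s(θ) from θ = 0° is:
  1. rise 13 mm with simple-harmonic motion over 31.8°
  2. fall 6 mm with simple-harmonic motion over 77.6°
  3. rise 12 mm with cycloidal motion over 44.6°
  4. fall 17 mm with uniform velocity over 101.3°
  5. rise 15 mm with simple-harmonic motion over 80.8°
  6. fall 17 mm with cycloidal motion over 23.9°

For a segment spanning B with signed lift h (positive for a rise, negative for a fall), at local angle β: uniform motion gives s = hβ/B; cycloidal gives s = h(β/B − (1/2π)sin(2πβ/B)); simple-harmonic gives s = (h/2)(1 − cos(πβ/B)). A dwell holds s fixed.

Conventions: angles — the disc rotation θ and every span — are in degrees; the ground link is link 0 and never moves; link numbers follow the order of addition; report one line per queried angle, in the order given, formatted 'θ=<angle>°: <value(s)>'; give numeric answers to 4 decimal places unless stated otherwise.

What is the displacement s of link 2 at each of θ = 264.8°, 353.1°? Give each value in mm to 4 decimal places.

seg 1 [0°–31.8°] simple-harmonic, h=13: full span → s += 13 → s = 13.0000
seg 2 [31.8°–109.4°] simple-harmonic, h=-6: full span → s += -6 → s = 7.0000
seg 3 [109.4°–154°] cycloidal, h=12: full span → s += 12 → s = 19.0000
seg 4 [154°–255.3°] uniform, h=-17: full span → s += -17 → s = 2.0000
seg 5 [255.3°–336.1°] simple-harmonic, h=15: θ=264.8° here. β=9.5, B=80.8. 15/2·(1 − cos(π·0.1176)) = 0.5058 → s = 2.5058
seg 5 [255.3°–336.1°] simple-harmonic, h=15: full span → s += 15 → s = 17.0000
seg 6 [336.1°–360°] cycloidal, h=-17: θ=353.1° here. β=17, B=23.9. -17·(0.7113 − sin(2π·0.7113)/(2π)) = -14.7181 → s = 2.2819

θ=264.8°: 2.5058
θ=353.1°: 2.2819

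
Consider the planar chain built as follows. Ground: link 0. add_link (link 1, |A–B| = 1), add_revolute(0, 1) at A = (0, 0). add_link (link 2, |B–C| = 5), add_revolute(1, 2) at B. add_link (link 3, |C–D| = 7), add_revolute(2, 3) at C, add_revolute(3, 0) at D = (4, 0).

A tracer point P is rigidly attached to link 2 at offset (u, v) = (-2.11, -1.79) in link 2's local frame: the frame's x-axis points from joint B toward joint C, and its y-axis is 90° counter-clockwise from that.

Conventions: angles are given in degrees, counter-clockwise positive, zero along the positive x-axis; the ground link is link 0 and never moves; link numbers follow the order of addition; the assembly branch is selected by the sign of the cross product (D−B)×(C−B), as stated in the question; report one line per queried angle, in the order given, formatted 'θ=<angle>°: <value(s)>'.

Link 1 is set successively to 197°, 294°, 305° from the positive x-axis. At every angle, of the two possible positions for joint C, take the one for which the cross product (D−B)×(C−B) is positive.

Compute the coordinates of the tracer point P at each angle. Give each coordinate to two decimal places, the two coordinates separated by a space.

A=(0,0), D=(4.00,0)
θ=197°: B = A + 1.00·(cos197°, sin197°) = (-0.9563, -0.2924)
θ=197°: |BD| = 4.9649
θ=197°: circle(B,5.00) ∩ circle(D,7.00): a=0.0655, h=4.9996
θ=197°:   candidates: C₊=(-1.1853,4.7024) cross=24.822; C₋=(-0.5965,-5.2794) cross=-24.822
θ=197°:   branch + wants cross > 0 → take C=(-1.1853,4.7024) (cross=24.822)
θ=197°: ex = (C−B)/|BC| = (-0.0458,0.9990); ey = (-0.9990,-0.0458)
θ=197°: P = B + -2.11·ex + -1.79·ey = (0.9285,-2.3182)
θ=294°: B = A + 1.00·(cos294°, sin294°) = (0.4067, -0.9135)
θ=294°: |BD| = 3.7076
θ=294°: circle(B,5.00) ∩ circle(D,7.00): a=-1.3828, h=4.8050
θ=294°:   candidates: C₊=(-2.1174,3.4026) cross=17.815; C₋=(0.2505,-5.9111) cross=-17.815
θ=294°:   branch + wants cross > 0 → take C=(-2.1174,3.4026) (cross=17.815)
θ=294°: ex = (C−B)/|BC| = (-0.5048,0.8632); ey = (-0.8632,-0.5048)
θ=294°: P = B + -2.11·ex + -1.79·ey = (3.0171,-1.8313)
θ=305°: B = A + 1.00·(cos305°, sin305°) = (0.5736, -0.8192)
θ=305°: |BD| = 3.5230
θ=305°: circle(B,5.00) ∩ circle(D,7.00): a=-1.6447, h=4.7217
θ=305°:   candidates: C₊=(-2.1239,3.3908) cross=16.635; C₋=(0.0718,-5.7939) cross=-16.635
θ=305°:   branch + wants cross > 0 → take C=(-2.1239,3.3908) (cross=16.635)
θ=305°: ex = (C−B)/|BC| = (-0.5395,0.8420); ey = (-0.8420,-0.5395)
θ=305°: P = B + -2.11·ex + -1.79·ey = (3.2191,-1.6300)

θ=197°: 0.93 -2.32
θ=294°: 3.02 -1.83
θ=305°: 3.22 -1.63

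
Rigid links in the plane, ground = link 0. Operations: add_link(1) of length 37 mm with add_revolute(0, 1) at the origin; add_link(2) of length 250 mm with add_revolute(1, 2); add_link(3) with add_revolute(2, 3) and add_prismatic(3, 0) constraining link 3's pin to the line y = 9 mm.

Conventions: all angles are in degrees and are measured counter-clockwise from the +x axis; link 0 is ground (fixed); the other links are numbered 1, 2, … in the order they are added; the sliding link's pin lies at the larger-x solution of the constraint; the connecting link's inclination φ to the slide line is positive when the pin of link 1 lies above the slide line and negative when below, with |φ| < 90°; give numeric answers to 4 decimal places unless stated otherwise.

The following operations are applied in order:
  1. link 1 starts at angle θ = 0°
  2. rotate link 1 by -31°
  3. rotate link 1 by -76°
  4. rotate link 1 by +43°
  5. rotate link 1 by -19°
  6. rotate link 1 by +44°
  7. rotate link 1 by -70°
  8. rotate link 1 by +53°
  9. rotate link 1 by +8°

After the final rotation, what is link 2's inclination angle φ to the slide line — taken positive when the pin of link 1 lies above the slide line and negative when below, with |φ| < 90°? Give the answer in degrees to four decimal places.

geometry: r = 37 mm, L = 250 mm, e = 9 mm; θ starts at 0°
rotate link 1 by -31°: θ ← 0° -31° = -31°
rotate link 1 by -76°: θ ← -31° -76° = -107°
rotate link 1 by +43°: θ ← -107° +43° = -64°
rotate link 1 by -19°: θ ← -64° -19° = -83°
rotate link 1 by +44°: θ ← -83° +44° = -39°
rotate link 1 by -70°: θ ← -39° -70° = -109°
rotate link 1 by +53°: θ ← -109° +53° = -56°
rotate link 1 by +8°: θ ← -56° +8° = -48°
h = r sin θ − e = -27.496359 − 9 = -36.496359
sin φ = h / L = -36.496359 / 250 = -0.14598543
φ = arcsin(-0.14598543) = -8.394348°

-8.3943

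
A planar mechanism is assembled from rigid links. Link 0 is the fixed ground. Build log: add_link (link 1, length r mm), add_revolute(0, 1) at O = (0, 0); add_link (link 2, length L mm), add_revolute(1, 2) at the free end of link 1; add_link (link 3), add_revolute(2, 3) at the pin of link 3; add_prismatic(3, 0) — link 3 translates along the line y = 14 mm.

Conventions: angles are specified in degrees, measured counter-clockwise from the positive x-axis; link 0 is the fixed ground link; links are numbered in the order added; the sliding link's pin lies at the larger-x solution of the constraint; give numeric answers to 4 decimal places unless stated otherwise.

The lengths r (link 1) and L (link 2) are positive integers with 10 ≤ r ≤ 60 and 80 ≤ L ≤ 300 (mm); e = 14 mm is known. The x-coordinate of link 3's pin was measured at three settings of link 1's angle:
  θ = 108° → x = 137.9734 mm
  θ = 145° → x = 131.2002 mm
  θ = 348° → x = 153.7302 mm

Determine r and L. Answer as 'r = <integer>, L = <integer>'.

constraint per measurement: (x − r cos θ)² + (r sin θ − e)² = L²
subtracting the θ₁ and θ₂ equations cancels the r² and L² terms:
r = (x₁² − x₂²) / (2[(x₁cos θ₁ + e sin θ₁) − (x₂cos θ₂ + e sin θ₂)]) = 13.0001 → r = 13
L² = (x₁ − r cos θ₁)² + (r sin θ₁ − e)² = 20164.0138 → L = 142.0000 → L = 142
check at θ₃=348°: x = 153.7302 (printed 153.7302) ✓

r = 13, L = 142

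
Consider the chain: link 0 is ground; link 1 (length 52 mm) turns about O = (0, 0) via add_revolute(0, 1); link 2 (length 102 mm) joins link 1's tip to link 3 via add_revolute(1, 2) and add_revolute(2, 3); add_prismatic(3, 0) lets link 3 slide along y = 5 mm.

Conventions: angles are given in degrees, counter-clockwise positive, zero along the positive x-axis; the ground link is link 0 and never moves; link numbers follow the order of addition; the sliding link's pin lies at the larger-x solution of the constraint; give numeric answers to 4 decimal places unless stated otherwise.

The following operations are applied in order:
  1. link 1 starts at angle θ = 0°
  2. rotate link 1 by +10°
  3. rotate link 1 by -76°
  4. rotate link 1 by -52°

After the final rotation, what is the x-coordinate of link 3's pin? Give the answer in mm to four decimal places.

geometry: r = 52 mm, L = 102 mm, e = 5 mm; θ starts at 0°
rotate link 1 by +10°: θ ← 0° +10° = 10°
rotate link 1 by -76°: θ ← 10° -76° = -66°
rotate link 1 by -52°: θ ← -66° -52° = -118°
crank pin P = (r cos θ, r sin θ) = (-24.412521, -45.913275)
h = r sin θ − e = -45.913275 − 5 = -50.913275
x = r cos θ + √(L² − h²) = -24.412521 + 88.384605 = 63.972084

63.9721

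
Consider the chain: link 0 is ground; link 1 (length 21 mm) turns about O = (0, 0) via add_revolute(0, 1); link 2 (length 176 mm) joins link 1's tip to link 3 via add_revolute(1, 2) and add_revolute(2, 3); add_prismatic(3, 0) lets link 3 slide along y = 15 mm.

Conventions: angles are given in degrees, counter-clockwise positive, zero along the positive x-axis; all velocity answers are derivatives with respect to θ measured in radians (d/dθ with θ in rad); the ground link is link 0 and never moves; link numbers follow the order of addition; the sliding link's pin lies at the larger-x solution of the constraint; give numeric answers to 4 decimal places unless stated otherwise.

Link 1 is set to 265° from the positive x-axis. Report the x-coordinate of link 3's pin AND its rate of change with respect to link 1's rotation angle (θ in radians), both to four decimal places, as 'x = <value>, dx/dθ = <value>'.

geometry: r = 21 mm, L = 176 mm, e = 15 mm
crank pin P = (r cos θ, r sin θ) = (-1.830271, -20.920089)
h = r sin θ − e = -20.920089 − 15 = -35.920089
x = r cos θ + √(L² − h²) = -1.830271 + 172.295523 = 170.465252
dx/dθ = −r sin θ − h·r cos θ/√(L² − h²) (θ in radians; h = -35.920089) = 20.538515

x = 170.4653, dx/dθ = 20.5385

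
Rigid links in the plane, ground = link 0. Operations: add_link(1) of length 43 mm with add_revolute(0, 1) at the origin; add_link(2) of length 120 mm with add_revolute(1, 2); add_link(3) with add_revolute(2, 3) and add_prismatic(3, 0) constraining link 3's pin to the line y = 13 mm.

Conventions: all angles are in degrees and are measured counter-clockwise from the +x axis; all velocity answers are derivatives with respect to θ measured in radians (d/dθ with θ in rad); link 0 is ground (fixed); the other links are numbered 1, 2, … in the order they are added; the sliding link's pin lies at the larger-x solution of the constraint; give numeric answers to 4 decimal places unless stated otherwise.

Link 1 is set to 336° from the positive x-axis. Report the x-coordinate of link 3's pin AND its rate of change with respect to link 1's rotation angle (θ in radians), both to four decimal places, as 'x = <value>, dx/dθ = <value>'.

geometry: r = 43 mm, L = 120 mm, e = 13 mm
crank pin P = (r cos θ, r sin θ) = (39.282455, -17.489676)
h = r sin θ − e = -17.489676 − 13 = -30.489676
x = r cos θ + √(L² − h²) = 39.282455 + 116.061965 = 155.344420
dx/dθ = −r sin θ − h·r cos θ/√(L² − h²) (θ in radians; h = -30.489676) = 27.809243

x = 155.3444, dx/dθ = 27.8092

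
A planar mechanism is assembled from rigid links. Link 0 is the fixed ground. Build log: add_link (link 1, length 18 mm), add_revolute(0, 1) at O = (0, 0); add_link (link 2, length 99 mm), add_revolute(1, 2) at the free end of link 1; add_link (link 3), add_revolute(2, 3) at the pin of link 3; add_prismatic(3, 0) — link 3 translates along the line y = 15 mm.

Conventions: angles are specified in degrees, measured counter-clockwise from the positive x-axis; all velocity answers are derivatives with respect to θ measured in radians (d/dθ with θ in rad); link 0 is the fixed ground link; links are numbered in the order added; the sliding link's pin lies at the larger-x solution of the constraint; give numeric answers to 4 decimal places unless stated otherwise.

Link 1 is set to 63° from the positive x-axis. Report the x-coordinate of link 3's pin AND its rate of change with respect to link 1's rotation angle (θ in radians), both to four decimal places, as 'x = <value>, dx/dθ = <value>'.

geometry: r = 18 mm, L = 99 mm, e = 15 mm
crank pin P = (r cos θ, r sin θ) = (8.171829, 16.038117)
h = r sin θ − e = 16.038117 − 15 = 1.038117
x = r cos θ + √(L² − h²) = 8.171829 + 98.994557 = 107.166386
dx/dθ = −r sin θ − h·r cos θ/√(L² − h²) (θ in radians; h = 1.038117) = -16.123812

x = 107.1664, dx/dθ = -16.1238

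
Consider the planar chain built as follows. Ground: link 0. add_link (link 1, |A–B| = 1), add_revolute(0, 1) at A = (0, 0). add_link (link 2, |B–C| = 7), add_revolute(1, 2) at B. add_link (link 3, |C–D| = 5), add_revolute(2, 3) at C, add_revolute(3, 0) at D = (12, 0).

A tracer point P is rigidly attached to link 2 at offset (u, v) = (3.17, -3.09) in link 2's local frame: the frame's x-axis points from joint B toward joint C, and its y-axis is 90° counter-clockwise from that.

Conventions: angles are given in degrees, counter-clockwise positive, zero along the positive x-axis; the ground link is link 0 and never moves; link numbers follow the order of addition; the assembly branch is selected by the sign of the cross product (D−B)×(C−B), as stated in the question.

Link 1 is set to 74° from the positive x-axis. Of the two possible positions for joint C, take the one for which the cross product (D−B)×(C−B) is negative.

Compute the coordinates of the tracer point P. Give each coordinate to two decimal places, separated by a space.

A=(0,0), D=(12.00,0)
B = A + 1.00·(cos74°, sin74°) = (0.2756, 0.9613)
|BD| = 11.7637
circle(B,7.00) ∩ circle(D,5.00): a=6.9019, h=1.1676
  candidates: C₊=(7.2499,1.5610) cross=13.735; C₋=(7.0591,-0.7664) cross=-13.735
  branch - wants cross < 0 → take C=(7.0591,-0.7664) (cross=-13.735)
ex = (C−B)/|BC| = (0.9691,-0.2468); ey = (0.2468,0.9691)
P = B + 3.17·ex + -3.09·ey = (2.5849,-2.8155)

2.58 -2.82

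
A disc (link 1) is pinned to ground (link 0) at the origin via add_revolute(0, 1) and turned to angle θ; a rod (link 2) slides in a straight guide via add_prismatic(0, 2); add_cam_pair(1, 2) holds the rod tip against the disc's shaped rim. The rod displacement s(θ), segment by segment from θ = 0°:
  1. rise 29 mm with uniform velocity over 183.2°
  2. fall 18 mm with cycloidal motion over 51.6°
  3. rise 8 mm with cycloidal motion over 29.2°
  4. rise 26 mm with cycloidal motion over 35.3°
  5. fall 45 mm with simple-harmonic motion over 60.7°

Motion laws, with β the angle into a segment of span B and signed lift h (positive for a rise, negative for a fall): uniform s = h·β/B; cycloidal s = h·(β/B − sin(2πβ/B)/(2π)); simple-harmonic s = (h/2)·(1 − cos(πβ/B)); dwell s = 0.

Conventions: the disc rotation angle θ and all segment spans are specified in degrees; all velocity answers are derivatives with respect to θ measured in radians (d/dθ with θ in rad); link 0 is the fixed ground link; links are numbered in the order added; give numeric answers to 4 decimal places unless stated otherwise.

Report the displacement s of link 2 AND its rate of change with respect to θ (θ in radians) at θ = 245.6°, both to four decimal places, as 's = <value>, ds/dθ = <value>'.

segment 1 (0° to 183.2°, uniform, h = 29) is passed completely: s = 0.0000 + (29) = 29.0000
segment 2 (183.2° to 234.8°, cycloidal, h = -18) is passed completely: s = 29.0000 + (-18) = 11.0000
θ = 245.6° falls in segment 3 (234.8° to 264°, cycloidal, h = 8): β = 245.6 − 234.8 = 10.8°, B = 29.2°; Δs = 8·(0.3699 − sin(2π·0.3699)/(2π)) = 2.0300; s = 11.0000 + 2.0300 = 13.0300
velocity in seg [234.8°–264°] (cycloidal), θ in radians: β = 10.8° = 0.1885 rad, B = 29.2° = 0.5096 rad; ds/dθ = (h/B)(1 − cos(2πβ/B)) = (8/0.5096)(1 − cos(2π·0.3699)) = 26.433281 mm/rad

s = 13.0300, ds/dθ = 26.4333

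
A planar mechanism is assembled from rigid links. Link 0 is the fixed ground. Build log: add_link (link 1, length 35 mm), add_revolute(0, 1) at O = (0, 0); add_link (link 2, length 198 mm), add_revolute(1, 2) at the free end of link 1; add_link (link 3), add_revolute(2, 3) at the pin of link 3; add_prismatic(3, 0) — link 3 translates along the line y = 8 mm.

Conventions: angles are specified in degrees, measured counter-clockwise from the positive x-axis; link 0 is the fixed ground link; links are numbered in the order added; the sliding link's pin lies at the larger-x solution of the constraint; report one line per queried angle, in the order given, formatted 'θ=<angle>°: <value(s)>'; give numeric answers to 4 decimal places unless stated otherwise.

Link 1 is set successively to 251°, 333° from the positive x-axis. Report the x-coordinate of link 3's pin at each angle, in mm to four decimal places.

geometry: r = 35 mm, L = 198 mm, e = 8 mm
θ=251°: crank pin P = (r cos θ, r sin θ) = (-11.394885, -33.093150)
θ=251°: h = r sin θ − e = -33.093150 − 8 = -41.093150
θ=251°: x = r cos θ + √(L² − h²) = -11.394885 + 193.688805 = 182.293919
θ=333°: crank pin P = (r cos θ, r sin θ) = (31.185228, -15.889667)
θ=333°: h = r sin θ − e = -15.889667 − 8 = -23.889667
θ=333°: x = r cos θ + √(L² − h²) = 31.185228 + 196.553514 = 227.738742

θ=251°: 182.2939
θ=333°: 227.7387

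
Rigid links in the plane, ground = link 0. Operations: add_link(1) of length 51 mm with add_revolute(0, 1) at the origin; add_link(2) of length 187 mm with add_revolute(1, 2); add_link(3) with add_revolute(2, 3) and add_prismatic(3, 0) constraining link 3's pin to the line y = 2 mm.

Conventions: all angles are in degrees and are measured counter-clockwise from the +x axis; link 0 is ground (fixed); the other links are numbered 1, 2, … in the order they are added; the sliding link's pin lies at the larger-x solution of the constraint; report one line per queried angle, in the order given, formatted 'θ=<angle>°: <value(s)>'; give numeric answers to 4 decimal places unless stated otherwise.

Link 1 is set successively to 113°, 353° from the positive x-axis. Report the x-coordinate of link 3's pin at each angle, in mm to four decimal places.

geometry: r = 51 mm, L = 187 mm, e = 2 mm
θ=113°: crank pin P = (r cos θ, r sin θ) = (-19.927288, 46.945748)
θ=113°: h = r sin θ − e = 46.945748 − 2 = 44.945748
θ=113°: x = r cos θ + √(L² − h²) = -19.927288 + 181.518263 = 161.590975
θ=353°: crank pin P = (r cos θ, r sin θ) = (50.619854, -6.215337)
θ=353°: h = r sin θ − e = -6.215337 − 2 = -8.215337
θ=353°: x = r cos θ + √(L² − h²) = 50.619854 + 186.819454 = 237.439307

θ=113°: 161.5910
θ=353°: 237.4393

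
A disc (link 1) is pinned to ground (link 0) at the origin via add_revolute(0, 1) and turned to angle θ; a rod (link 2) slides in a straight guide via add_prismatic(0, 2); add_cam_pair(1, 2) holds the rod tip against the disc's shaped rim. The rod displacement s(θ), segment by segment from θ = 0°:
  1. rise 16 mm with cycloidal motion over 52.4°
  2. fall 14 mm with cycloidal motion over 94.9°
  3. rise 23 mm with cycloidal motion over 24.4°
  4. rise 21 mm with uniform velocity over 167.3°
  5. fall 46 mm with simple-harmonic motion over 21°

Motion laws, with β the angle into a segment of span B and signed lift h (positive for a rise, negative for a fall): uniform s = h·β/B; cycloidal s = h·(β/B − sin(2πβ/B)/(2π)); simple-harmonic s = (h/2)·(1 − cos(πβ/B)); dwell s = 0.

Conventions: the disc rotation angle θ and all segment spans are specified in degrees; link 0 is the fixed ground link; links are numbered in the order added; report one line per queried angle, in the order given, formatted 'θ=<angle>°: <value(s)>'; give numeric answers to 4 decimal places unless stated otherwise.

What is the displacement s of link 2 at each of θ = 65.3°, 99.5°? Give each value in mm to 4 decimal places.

segment 1 (0° to 52.4°, cycloidal, h = 16) is passed completely: s = 0.0000 + (16) = 16.0000
θ = 65.3° falls in segment 2 (52.4° to 147.3°, cycloidal, h = -14): β = 65.3 − 52.4 = 12.9°, B = 94.9°; Δs = -14·(0.1359 − sin(2π·0.1359)/(2π)) = -0.2231; s = 16.0000 − 0.2231 = 15.7769
θ = 99.5° falls in segment 2 (52.4° to 147.3°, cycloidal, h = -14): β = 99.5 − 52.4 = 47.1°, B = 94.9°; Δs = -14·(0.4963 − sin(2π·0.4963)/(2π)) = -6.8967; s = 16.0000 − 6.8967 = 9.1033

θ=65.3°: 15.7769
θ=99.5°: 9.1033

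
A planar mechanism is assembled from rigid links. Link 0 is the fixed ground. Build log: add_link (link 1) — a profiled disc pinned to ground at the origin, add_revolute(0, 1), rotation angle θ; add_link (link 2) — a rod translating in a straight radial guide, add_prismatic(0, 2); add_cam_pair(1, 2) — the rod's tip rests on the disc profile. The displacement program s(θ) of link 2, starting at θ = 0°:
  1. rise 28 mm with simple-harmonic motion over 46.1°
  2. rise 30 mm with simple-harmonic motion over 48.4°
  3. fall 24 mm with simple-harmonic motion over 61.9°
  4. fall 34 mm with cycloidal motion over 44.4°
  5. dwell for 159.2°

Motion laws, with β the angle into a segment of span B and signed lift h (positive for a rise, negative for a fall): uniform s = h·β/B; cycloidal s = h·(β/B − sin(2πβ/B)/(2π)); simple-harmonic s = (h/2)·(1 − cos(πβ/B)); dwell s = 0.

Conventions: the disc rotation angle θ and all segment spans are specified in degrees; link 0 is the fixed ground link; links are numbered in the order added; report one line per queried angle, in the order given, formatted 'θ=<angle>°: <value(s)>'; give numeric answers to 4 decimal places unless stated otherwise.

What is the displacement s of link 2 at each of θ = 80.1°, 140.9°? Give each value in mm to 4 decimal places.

seg 1 [0°–46.1°] simple-harmonic, h=28: full span → s += 28 → s = 28.0000
seg 2 [46.1°–94.5°] simple-harmonic, h=30: θ=80.1° here. β=34, B=48.4. 30/2·(1 − cos(π·0.7025)) = 23.9110 → s = 51.9110
seg 2 [46.1°–94.5°] simple-harmonic, h=30: full span → s += 30 → s = 58.0000
seg 3 [94.5°–156.4°] simple-harmonic, h=-24: θ=140.9° here. β=46.4, B=61.9. -24/2·(1 − cos(π·0.7496)) = -20.4745 → s = 37.5255

θ=80.1°: 51.9110
θ=140.9°: 37.5255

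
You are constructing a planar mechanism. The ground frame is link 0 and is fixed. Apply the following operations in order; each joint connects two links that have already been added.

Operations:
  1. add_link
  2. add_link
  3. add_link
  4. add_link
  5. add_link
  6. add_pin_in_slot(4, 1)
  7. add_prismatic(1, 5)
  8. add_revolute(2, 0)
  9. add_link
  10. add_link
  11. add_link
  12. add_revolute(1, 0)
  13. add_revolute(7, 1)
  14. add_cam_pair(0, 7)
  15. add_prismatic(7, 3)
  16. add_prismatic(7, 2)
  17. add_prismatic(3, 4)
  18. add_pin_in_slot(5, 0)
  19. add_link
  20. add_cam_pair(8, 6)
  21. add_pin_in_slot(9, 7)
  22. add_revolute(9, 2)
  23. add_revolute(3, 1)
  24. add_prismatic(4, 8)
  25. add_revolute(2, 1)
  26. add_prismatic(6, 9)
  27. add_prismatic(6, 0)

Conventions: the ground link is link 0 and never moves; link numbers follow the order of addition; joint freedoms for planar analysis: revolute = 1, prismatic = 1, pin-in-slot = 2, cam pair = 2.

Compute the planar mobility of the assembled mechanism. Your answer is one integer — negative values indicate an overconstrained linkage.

L=1 J1=0 J2=0
add link → L=2 J1=0 J2=0
add link → L=3 J1=0 J2=0
add link → L=4 J1=0 J2=0
add link → L=5 J1=0 J2=0
add link → L=6 J1=0 J2=0
PS@4,1 dof=2 J2 → L=6 J1=0 J2=1
P@1,5 dof=1 J1 → L=6 J1=1 J2=1
R@2,0 dof=1 J1 → L=6 J1=2 J2=1
add link → L=7 J1=2 J2=1
add link → L=8 J1=2 J2=1
add link → L=9 J1=2 J2=1
R@1,0 dof=1 J1 → L=9 J1=3 J2=1
R@7,1 dof=1 J1 → L=9 J1=4 J2=1
C@0,7 dof=2 J2 → L=9 J1=4 J2=2
P@7,3 dof=1 J1 → L=9 J1=5 J2=2
P@7,2 dof=1 J1 → L=9 J1=6 J2=2
P@3,4 dof=1 J1 → L=9 J1=7 J2=2
PS@5,0 dof=2 J2 → L=9 J1=7 J2=3
add link → L=10 J1=7 J2=3
C@8,6 dof=2 J2 → L=10 J1=7 J2=4
PS@9,7 dof=2 J2 → L=10 J1=7 J2=5
R@9,2 dof=1 J1 → L=10 J1=8 J2=5
R@3,1 dof=1 J1 → L=10 J1=9 J2=5
P@4,8 dof=1 J1 → L=10 J1=10 J2=5
R@2,1 dof=1 J1 → L=10 J1=11 J2=5
P@6,9 dof=1 J1 → L=10 J1=12 J2=5
P@6,0 dof=1 J1 → L=10 J1=13 J2=5
M=3(L−1)−2J1−J2=3·9−2·13−5=-4

M = -4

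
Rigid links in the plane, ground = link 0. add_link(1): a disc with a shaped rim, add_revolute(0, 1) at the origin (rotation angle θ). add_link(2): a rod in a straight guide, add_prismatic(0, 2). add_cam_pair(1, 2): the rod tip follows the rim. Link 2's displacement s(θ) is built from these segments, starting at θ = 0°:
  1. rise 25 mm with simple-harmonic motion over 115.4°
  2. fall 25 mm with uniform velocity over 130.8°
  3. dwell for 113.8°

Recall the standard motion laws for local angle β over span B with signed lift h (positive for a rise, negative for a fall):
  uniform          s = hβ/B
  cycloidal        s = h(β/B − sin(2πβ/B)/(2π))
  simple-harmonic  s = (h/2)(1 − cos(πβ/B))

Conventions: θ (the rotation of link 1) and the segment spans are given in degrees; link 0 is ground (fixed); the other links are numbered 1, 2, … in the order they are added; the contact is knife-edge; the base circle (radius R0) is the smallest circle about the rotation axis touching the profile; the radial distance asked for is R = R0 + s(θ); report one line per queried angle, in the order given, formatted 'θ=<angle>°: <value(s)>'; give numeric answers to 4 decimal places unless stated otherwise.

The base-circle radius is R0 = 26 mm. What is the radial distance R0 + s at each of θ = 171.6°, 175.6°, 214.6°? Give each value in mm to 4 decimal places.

segment 1 (0° to 115.4°, simple-harmonic, h = 25) is passed completely: s = 0.0000 + (25) = 25.0000
θ = 171.6° falls in segment 2 (115.4° to 246.2°, uniform, h = -25): β = 171.6 − 115.4 = 56.2°, B = 130.8°; Δs = -25·56.2/130.8 = -10.7416; s = 25.0000 − 10.7416 = 14.2584
θ = 175.6° falls in segment 2 (115.4° to 246.2°, uniform, h = -25): β = 175.6 − 115.4 = 60.2°, B = 130.8°; Δs = -25·60.2/130.8 = -11.5061; s = 25.0000 − 11.5061 = 13.4939
θ = 214.6° falls in segment 2 (115.4° to 246.2°, uniform, h = -25): β = 214.6 − 115.4 = 99.2°, B = 130.8°; Δs = -25·99.2/130.8 = -18.9602; s = 25.0000 − 18.9602 = 6.0398
θ=171.6°: R = R0 + s = 26 + 14.2584 = 40.2584
θ=175.6°: R = R0 + s = 26 + 13.4939 = 39.4939
θ=214.6°: R = R0 + s = 26 + 6.0398 = 32.0398

θ=171.6°: 40.2584
θ=175.6°: 39.4939
θ=214.6°: 32.0398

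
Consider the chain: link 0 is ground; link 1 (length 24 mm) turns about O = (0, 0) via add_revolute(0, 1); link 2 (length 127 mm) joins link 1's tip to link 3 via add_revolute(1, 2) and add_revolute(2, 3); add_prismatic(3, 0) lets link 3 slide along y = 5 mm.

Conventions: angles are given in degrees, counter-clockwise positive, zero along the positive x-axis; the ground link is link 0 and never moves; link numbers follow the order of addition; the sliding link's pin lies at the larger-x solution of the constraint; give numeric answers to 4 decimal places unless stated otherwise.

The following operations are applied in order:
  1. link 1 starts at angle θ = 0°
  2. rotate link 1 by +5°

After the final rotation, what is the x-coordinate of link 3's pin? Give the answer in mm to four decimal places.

geometry: r = 24 mm, L = 127 mm, e = 5 mm; θ starts at 0°
rotate link 1 by +5°: θ ← 0° +5° = 5°
crank pin P = (r cos θ, r sin θ) = (23.908673, 2.091738)
h = r sin θ − e = 2.091738 − 5 = -2.908262
x = r cos θ + √(L² − h²) = 23.908673 + 126.966696 = 150.875369

150.8754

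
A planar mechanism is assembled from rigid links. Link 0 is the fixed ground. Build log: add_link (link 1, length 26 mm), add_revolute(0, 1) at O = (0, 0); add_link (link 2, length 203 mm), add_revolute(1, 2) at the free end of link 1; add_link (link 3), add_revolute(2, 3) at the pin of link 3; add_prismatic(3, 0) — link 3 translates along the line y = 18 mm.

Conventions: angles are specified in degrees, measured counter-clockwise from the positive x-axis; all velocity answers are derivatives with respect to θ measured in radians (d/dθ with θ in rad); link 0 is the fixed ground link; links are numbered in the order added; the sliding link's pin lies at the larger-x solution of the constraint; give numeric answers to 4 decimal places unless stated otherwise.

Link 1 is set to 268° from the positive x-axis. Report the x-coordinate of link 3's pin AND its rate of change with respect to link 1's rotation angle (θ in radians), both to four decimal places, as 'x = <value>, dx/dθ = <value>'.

geometry: r = 26 mm, L = 203 mm, e = 18 mm
crank pin P = (r cos θ, r sin θ) = (-0.907387, -25.984162)
h = r sin θ − e = -25.984162 − 18 = -43.984162
x = r cos θ + √(L² − h²) = -0.907387 + 198.177682 = 197.270295
dx/dθ = −r sin θ − h·r cos θ/√(L² − h²) (θ in radians; h = -43.984162) = 25.782773

x = 197.2703, dx/dθ = 25.7828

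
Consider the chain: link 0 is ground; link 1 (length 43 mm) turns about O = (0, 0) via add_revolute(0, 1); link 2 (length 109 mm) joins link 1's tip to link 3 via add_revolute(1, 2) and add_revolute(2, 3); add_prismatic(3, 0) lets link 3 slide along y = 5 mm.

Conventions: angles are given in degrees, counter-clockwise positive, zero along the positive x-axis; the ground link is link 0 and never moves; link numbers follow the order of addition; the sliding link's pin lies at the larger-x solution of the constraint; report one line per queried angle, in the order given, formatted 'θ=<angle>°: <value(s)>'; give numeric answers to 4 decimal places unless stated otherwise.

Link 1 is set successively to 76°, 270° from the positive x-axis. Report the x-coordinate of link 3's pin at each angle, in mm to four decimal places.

geometry: r = 43 mm, L = 109 mm, e = 5 mm
θ=76°: crank pin P = (r cos θ, r sin θ) = (10.402642, 41.722716)
θ=76°: h = r sin θ − e = 41.722716 − 5 = 36.722716
θ=76°: x = r cos θ + √(L² − h²) = 10.402642 + 102.627687 = 113.030328
θ=270°: crank pin P = (r cos θ, r sin θ) = (-0.000000, -43.000000)
θ=270°: h = r sin θ − e = -43.000000 − 5 = -48.000000
θ=270°: x = r cos θ + √(L² − h²) = -0.000000 + 97.862148 = 97.862148

θ=76°: 113.0303
θ=270°: 97.8621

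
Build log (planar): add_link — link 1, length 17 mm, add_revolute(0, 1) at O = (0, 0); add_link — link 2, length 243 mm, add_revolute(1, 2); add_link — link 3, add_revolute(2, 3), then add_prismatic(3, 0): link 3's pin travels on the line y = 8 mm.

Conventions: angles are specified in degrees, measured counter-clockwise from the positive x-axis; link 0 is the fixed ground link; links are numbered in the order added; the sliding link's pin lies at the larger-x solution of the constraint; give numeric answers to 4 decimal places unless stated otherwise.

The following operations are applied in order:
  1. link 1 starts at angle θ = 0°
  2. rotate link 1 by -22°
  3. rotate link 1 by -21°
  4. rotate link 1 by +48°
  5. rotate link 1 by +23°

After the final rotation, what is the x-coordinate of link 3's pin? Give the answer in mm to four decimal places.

geometry: r = 17 mm, L = 243 mm, e = 8 mm; θ starts at 0°
rotate link 1 by -22°: θ ← 0° -22° = -22°
rotate link 1 by -21°: θ ← -22° -21° = -43°
rotate link 1 by +48°: θ ← -43° +48° = 5°
rotate link 1 by +23°: θ ← 5° +23° = 28°
crank pin P = (r cos θ, r sin θ) = (15.010109, 7.981017)
h = r sin θ − e = 7.981017 − 8 = -0.018983
x = r cos θ + √(L² − h²) = 15.010109 + 242.999999 = 258.010108

258.0101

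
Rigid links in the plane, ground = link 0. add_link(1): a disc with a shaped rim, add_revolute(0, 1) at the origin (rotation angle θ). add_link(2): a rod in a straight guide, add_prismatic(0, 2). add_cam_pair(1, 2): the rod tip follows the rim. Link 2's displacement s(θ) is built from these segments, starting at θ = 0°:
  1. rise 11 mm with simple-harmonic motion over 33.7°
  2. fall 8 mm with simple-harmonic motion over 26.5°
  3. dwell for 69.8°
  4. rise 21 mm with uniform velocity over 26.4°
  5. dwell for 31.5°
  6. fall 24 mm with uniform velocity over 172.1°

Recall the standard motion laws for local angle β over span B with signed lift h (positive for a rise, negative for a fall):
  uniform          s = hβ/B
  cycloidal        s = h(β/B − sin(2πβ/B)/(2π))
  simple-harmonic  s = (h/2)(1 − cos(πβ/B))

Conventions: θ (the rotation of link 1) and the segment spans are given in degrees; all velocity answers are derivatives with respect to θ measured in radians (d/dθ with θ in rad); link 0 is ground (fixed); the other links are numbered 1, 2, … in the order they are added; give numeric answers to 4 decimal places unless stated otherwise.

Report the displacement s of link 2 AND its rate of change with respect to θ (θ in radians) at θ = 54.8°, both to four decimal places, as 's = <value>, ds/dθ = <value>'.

segment 1 (0° to 33.7°, simple-harmonic, h = 11) is passed completely: s = 0.0000 + (11) = 11.0000
θ = 54.8° falls in segment 2 (33.7° to 60.2°, simple-harmonic, h = -8): β = 54.8 − 33.7 = 21.1°, B = 26.5°; Δs = -8/2·(1 − cos(π·0.7962)) = -7.2080; s = 11.0000 − 7.2080 = 3.7920
velocity in seg [33.7°–60.2°] (simple-harmonic), θ in radians: β = 21.1° = 0.3683 rad, B = 26.5° = 0.4625 rad; ds/dθ = (πh/(2B)) sin(πβ/B) = (π·(-8)/(2·0.4625)) sin(π·0.7962) = -16.229470 mm/rad

s = 3.7920, ds/dθ = -16.2295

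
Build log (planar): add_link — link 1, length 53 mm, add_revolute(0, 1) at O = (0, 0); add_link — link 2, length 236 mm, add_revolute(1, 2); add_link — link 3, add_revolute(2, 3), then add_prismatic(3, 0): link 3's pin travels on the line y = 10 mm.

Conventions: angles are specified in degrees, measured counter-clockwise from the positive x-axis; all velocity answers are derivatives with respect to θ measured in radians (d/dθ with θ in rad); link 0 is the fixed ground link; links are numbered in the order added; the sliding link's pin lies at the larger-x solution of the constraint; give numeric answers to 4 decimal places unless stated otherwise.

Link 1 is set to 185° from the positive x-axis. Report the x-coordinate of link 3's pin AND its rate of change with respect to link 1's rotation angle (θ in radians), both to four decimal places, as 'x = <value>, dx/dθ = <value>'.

geometry: r = 53 mm, L = 236 mm, e = 10 mm
crank pin P = (r cos θ, r sin θ) = (-52.798319, -4.619254)
h = r sin θ − e = -4.619254 − 10 = -14.619254
x = r cos θ + √(L² − h²) = -52.798319 + 235.546763 = 182.748444
dx/dθ = −r sin θ − h·r cos θ/√(L² − h²) (θ in radians; h = -14.619254) = 1.342317

x = 182.7484, dx/dθ = 1.3423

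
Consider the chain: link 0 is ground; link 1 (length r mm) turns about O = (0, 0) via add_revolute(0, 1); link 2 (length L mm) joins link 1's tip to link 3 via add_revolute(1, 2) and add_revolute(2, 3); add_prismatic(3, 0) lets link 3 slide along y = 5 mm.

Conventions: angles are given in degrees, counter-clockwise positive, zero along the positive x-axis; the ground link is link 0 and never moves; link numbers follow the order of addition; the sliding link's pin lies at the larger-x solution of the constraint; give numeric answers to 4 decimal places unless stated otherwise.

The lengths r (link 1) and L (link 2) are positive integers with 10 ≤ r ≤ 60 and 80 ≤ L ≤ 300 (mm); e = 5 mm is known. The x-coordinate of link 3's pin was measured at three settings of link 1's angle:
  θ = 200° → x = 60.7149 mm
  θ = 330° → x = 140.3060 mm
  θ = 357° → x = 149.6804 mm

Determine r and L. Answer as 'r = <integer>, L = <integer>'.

constraint per measurement: (x − r cos θ)² + (r sin θ − e)² = L²
subtracting the θ₁ and θ₂ equations cancels the r² and L² terms:
r = (x₁² − x₂²) / (2[(x₁cos θ₁ + e sin θ₁) − (x₂cos θ₂ + e sin θ₂)]) = 45.0000 → r = 45
L² = (x₁ − r cos θ₁)² + (r sin θ₁ − e)² = 11025.0091 → L = 105.0000 → L = 105
check at θ₃=357°: x = 149.6804 (printed 149.6804) ✓

r = 45, L = 105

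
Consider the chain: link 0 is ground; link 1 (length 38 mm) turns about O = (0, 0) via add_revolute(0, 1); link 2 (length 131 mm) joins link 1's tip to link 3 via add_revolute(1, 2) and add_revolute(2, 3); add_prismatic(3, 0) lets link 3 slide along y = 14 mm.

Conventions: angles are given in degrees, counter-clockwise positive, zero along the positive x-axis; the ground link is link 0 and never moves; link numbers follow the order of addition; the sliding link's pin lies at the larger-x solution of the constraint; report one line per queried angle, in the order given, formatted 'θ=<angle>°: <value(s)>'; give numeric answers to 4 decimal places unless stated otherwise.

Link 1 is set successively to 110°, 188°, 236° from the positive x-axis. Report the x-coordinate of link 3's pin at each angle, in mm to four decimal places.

geometry: r = 38 mm, L = 131 mm, e = 14 mm
θ=110°: crank pin P = (r cos θ, r sin θ) = (-12.996765, 35.708320)
θ=110°: h = r sin θ − e = 35.708320 − 14 = 21.708320
θ=110°: x = r cos θ + √(L² − h²) = -12.996765 + 129.188811 = 116.192045
θ=188°: crank pin P = (r cos θ, r sin θ) = (-37.630187, -5.288578)
θ=188°: h = r sin θ − e = -5.288578 − 14 = -19.288578
θ=188°: x = r cos θ + √(L² − h²) = -37.630187 + 129.572184 = 91.941997
θ=236°: crank pin P = (r cos θ, r sin θ) = (-21.249330, -31.503428)
θ=236°: h = r sin θ − e = -31.503428 − 14 = -45.503428
θ=236°: x = r cos θ + √(L² − h²) = -21.249330 + 122.843144 = 101.593814

θ=110°: 116.1920
θ=188°: 91.9420
θ=236°: 101.5938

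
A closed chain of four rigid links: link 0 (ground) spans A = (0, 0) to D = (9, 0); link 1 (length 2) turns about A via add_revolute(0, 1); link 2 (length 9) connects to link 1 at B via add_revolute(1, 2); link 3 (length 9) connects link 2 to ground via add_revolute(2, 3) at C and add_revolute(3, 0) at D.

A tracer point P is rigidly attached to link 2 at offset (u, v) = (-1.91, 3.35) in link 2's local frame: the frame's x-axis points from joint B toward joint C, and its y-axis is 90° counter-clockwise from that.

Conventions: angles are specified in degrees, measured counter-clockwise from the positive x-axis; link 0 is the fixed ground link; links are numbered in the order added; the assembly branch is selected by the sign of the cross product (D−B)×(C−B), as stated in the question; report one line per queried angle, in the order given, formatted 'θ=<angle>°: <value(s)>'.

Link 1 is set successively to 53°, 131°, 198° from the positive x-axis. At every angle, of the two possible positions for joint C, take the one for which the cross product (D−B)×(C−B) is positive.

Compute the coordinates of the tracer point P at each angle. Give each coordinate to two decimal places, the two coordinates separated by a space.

A=(0,0), D=(9.00,0)
θ=53°: B = A + 2.00·(cos53°, sin53°) = (1.2036, 1.5973)
θ=53°: |BD| = 7.9583
θ=53°: circle(B,9.00) ∩ circle(D,9.00): a=3.9792, h=8.0726
θ=53°:   candidates: C₊=(6.7220,8.7069) cross=64.244; C₋=(3.4816,-7.1097) cross=-64.244
θ=53°:   branch + wants cross > 0 → take C=(6.7220,8.7069) (cross=64.244)
θ=53°: ex = (C−B)/|BC| = (0.6132,0.7900); ey = (-0.7900,0.6132)
θ=53°: P = B + -1.91·ex + 3.35·ey = (-2.6139,2.1425)
θ=131°: B = A + 2.00·(cos131°, sin131°) = (-1.3121, 1.5094)
θ=131°: |BD| = 10.4220
θ=131°: circle(B,9.00) ∩ circle(D,9.00): a=5.2110, h=7.3379
θ=131°:   candidates: C₊=(4.9067,8.0153) cross=76.476; C₋=(2.7812,-6.5059) cross=-76.476
θ=131°:   branch + wants cross > 0 → take C=(4.9067,8.0153) (cross=76.476)
θ=131°: ex = (C−B)/|BC| = (0.6910,0.7229); ey = (-0.7229,0.6910)
θ=131°: P = B + -1.91·ex + 3.35·ey = (-5.0535,2.4435)
θ=198°: B = A + 2.00·(cos198°, sin198°) = (-1.9021, -0.6180)
θ=198°: |BD| = 10.9196
θ=198°: circle(B,9.00) ∩ circle(D,9.00): a=5.4598, h=7.1548
θ=198°:   candidates: C₊=(3.1440,6.8343) cross=78.127; C₋=(3.9539,-7.4523) cross=-78.127
θ=198°:   branch + wants cross > 0 → take C=(3.1440,6.8343) (cross=78.127)
θ=198°: ex = (C−B)/|BC| = (0.5607,0.8280); ey = (-0.8280,0.5607)
θ=198°: P = B + -1.91·ex + 3.35·ey = (-5.7469,-0.3213)

θ=53°: -2.61 2.14
θ=131°: -5.05 2.44
θ=198°: -5.75 -0.32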